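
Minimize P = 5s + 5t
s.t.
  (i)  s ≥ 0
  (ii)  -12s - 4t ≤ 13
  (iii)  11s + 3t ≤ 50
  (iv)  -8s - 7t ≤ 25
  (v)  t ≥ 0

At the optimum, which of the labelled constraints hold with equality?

(i) and (v)

Extreme points and P = 5s + 5t:
  (0, 50/3) → P = 250/3
  (0, 0) → P = 0
  (50/11, 0) → P = 250/11

The minimum is at (0, 0). Substituting into each constraint, equality holds for (i) and (v); the remaining constraints have slack.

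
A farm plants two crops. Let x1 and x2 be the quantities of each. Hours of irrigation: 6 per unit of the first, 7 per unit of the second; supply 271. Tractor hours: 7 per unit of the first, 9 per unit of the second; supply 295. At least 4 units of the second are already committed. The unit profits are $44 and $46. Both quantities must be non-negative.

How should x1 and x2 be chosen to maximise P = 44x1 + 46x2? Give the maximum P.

Feasible corners and P = 44x1 + 46x2:
  (0, 295/9) → P = 13570/9
  (0, 4) → P = 184
  (37, 4) → P = 1812

The binding constraints are 7x1 + 9x2 = 295 and x2 = 4.
Solving simultaneously gives x1 = 37, x2 = 4.

x1 = 37, x2 = 4, maximum P = 1812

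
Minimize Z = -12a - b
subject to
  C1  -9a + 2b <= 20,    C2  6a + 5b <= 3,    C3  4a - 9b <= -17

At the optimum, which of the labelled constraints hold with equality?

C2 and C3

Extreme points and Z = -12a - b:
  (-94/57, 49/19) → Z = 327/19
  (-2, 1) → Z = 23
  (-29/37, 57/37) → Z = 291/37

The minimum is at (-29/37, 57/37). Substituting into each constraint, equality holds for C2 and C3; the remaining constraints have slack.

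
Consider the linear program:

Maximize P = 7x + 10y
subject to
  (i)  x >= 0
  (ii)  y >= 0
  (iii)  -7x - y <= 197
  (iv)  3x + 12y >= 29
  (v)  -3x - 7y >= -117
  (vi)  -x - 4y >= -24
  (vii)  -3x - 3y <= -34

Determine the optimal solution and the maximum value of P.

Feasible corners and P = 7x + 10y:
  (24, 0) → P = 168
  (34/3, 0) → P = 238/3
  (64/9, 38/9) → P = 92

x = 24, y = 0, maximum P = 168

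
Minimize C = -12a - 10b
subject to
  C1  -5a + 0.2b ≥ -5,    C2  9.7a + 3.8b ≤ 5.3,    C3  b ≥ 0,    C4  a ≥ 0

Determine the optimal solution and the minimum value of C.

a = 0, b = 53/38, minimum C = -265/19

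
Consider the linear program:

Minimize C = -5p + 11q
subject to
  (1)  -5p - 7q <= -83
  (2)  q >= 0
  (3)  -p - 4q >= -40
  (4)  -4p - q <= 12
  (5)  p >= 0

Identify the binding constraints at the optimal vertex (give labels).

Feasible corners and C = -5p + 11q:
  (83/5, 0) → C = -83
  (4, 9) → C = 79
  (40, 0) → C = -200

The minimum is at (40, 0). Substituting into each constraint, equality holds for (2) and (3); the remaining constraints have slack.

(2) and (3)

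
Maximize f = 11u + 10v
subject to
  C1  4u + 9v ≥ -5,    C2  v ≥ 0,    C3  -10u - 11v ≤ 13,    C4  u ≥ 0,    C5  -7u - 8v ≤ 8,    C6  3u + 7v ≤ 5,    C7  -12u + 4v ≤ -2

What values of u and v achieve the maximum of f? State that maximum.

u = 5/3, v = 0, maximum f = 55/3

Extreme points and f = 11u + 10v:
  (5/3, 0) → f = 55/3
  (1/6, 0) → f = 11/6
  (17/48, 9/16) → f = 457/48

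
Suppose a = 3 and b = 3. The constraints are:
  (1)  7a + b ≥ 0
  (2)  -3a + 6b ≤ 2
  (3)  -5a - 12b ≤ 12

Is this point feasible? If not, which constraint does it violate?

Constraint (2): -3a + 6b = 9, which is not ≤ 2. All other constraints are satisfied.

not feasible — violates (2)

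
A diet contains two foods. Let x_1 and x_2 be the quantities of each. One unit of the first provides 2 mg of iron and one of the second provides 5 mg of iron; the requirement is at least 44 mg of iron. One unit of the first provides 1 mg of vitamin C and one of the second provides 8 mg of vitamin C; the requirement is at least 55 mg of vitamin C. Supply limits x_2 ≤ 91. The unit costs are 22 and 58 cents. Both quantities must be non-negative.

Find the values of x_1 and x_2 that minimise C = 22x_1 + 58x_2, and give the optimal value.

x_1 = 7, x_2 = 6, minimum C = 502

Vertices and C = 22x_1 + 58x_2:
  (0, 44/5) → C = 2552/5
  (0, 91) → C = 5278
  (55, 0) → C = 1210
  (7, 6) → C = 502
The feasible region is unbounded (it extends along (1, 0)), but C strictly increases along every unbounded feasible direction, so there is no improving ray and the minimum is attained at a vertex.

The binding constraints are 2x_1 + 5x_2 = 44 and x_1 + 8x_2 = 55.
Solving simultaneously gives x_1 = 7, x_2 = 6.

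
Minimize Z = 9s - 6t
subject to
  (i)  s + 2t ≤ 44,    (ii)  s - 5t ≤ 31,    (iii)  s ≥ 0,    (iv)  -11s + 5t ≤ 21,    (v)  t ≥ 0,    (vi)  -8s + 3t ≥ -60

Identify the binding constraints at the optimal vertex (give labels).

Corner points and Z = 9s - 6t:
  (178/27, 505/27) → Z = -476/9
  (252/19, 292/19) → Z = 516/19
  (0, 21/5) → Z = -126/5
  (0, 0) → Z = 0
  (15/2, 0) → Z = 135/2

The minimum is at (178/27, 505/27). Substituting into each constraint, equality holds for (i) and (iv); the remaining constraints have slack.

(i) and (iv)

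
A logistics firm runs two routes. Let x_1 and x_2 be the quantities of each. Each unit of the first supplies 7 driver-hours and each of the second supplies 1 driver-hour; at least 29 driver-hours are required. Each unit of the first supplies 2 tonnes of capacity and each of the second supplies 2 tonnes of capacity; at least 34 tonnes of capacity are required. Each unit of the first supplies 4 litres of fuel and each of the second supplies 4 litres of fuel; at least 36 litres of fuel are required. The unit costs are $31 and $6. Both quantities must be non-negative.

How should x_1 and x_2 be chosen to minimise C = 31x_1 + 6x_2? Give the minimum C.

The feasible region is unbounded (it extends along (0, 1), (1, 0)), but C strictly increases along every unbounded feasible direction, so there is no improving ray and the minimum is attained at a vertex.

x_1 = 2, x_2 = 15, minimum C = 152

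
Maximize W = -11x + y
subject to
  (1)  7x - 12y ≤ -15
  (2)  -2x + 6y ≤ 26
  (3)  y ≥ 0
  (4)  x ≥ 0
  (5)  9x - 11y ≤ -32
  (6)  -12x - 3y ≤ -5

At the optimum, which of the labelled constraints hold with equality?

(2) and (4)

Vertices and W = -11x + y:
  (0, 13/3) → W = 13/3
  (47/16, 85/16) → W = -27
  (0, 32/11) → W = 32/11

The maximum is at (0, 13/3). Substituting into each constraint, equality holds for (2) and (4); the remaining constraints have slack.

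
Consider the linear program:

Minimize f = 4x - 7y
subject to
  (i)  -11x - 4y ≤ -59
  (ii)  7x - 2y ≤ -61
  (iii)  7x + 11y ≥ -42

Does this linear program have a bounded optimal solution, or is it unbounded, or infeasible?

From the feasible point (-63/25, 542/25), moving in the direction (-4, 11) keeps every constraint satisfied while f decreases without bound.

unbounded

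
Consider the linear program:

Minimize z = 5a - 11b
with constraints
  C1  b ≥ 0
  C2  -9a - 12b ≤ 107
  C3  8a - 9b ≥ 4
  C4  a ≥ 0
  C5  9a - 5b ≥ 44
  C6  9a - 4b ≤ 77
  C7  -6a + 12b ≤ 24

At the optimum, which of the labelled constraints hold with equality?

Corner points and z = 5a - 11b:
  (44/9, 0) → z = 220/9
  (77/9, 0) → z = 385/9
  (108/13, 80/13) → z = -340/13
  (85/7, 113/14) → z = -393/14

The minimum is at (85/7, 113/14). Substituting into each constraint, equality holds for C6 and C7; the remaining constraints have slack.

C6 and C7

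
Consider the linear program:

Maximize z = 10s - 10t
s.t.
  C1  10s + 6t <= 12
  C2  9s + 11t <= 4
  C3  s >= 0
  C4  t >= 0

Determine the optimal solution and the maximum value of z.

s = 4/9, t = 0, maximum z = 40/9

Extreme points and z = 10s - 10t:
  (0, 4/11) → z = -40/11
  (4/9, 0) → z = 40/9
  (0, 0) → z = 0

The optimum lies where 9s + 11t = 4 and t = 0.
Solving simultaneously gives s = 4/9, t = 0.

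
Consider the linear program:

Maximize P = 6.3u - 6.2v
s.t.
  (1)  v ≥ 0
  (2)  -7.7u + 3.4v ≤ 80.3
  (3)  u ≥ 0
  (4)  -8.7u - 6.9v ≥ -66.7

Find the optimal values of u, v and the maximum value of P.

Corner points and P = 6.3u - 6.2v:
  (0, 0) → P = 0
  (23/3, 0) → P = 483/10
  (0, 29/3) → P = -899/15

The optimum lies where v = 0 and -8.7u - 6.9v = -66.7.
Solving simultaneously gives u = 23/3, v = 0.

u = 23/3, v = 0, maximum P = 483/10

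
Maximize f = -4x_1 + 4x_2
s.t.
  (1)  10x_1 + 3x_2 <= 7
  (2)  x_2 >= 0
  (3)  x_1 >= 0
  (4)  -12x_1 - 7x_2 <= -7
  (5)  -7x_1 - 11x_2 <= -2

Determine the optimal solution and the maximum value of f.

x_1 = 0, x_2 = 7/3, maximum f = 28/3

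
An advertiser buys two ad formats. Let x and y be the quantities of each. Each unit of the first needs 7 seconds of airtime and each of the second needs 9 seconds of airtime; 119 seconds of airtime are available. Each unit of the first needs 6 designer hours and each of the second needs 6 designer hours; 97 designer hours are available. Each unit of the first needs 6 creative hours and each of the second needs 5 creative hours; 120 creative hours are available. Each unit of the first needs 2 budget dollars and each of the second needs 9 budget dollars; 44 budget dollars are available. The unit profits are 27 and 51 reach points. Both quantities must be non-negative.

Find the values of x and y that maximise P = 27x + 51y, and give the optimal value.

x = 29/2, y = 5/3, maximum P = 953/2

Corner points and P = 27x + 51y:
  (0, 0) → P = 0
  (0, 44/9) → P = 748/3
  (97/6, 0) → P = 873/2
  (29/2, 5/3) → P = 953/2

At the optimal vertex, 6x + 6y = 97 and 2x + 9y = 44.
Solving simultaneously gives x = 29/2, y = 5/3.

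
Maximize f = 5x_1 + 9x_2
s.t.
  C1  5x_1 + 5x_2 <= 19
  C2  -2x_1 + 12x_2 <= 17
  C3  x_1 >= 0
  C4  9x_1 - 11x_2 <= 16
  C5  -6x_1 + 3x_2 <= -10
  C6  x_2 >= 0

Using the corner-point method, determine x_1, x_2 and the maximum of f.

Vertices and f = 5x_1 + 9x_2:
  (289/100, 91/100) → f = 566/25
  (107/45, 64/45) → f = 1111/45
  (16/9, 0) → f = 80/9
  (5/3, 0) → f = 25/3

x_1 = 107/45, x_2 = 64/45, maximum f = 1111/45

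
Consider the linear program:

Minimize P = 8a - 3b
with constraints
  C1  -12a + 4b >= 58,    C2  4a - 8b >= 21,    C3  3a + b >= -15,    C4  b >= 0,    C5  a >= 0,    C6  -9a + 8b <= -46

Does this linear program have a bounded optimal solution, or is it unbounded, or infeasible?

infeasible

The boundaries 4a - 8b = 21 and b = 0 meet at (21/4, 0), but that point violates -12a + 4b ≥ 58. Every candidate vertex is excluded by some other constraint, so the feasible region is empty.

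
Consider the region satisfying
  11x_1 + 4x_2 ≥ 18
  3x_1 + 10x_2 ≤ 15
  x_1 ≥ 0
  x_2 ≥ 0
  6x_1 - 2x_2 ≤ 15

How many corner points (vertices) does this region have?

The feasible vertices (each the meet of two boundaries and inside every other half-plane) are:
  (60/49, 111/98)
  (18/11, 0)
  (30/11, 15/22)
  (5/2, 0)

4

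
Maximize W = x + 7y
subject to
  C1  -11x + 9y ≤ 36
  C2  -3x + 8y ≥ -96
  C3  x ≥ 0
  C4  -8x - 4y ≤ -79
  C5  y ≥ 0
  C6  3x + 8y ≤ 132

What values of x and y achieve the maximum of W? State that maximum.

Feasible corners and W = x + 7y:
  (567/116, 1157/116) → W = 4333/58
  (180/23, 312/23) → W = 2364/23
  (32, 0) → W = 32
  (38, 9/4) → W = 215/4
  (79/8, 0) → W = 79/8

The optimum lies where -11x + 9y = 36 and 3x + 8y = 132.
Solving simultaneously gives x = 180/23, y = 312/23.

x = 180/23, y = 312/23, maximum W = 2364/23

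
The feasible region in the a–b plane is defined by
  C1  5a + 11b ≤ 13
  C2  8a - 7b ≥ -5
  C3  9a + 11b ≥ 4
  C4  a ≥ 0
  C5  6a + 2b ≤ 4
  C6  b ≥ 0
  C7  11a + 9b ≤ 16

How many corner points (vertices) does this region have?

Pairwise boundary intersections that survive every other constraint:
  (12/41, 43/41)
  (9/28, 29/28)
  (0, 5/7)
  (0, 4/11)
  (4/9, 0)
  (2/3, 0)

6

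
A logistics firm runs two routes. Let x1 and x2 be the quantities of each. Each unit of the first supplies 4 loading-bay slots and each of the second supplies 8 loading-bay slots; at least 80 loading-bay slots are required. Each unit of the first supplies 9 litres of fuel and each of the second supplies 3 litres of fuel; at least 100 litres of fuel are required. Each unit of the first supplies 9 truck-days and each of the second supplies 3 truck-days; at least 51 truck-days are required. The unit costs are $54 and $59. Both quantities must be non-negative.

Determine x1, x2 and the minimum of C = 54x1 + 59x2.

Feasible corners and C = 54x1 + 59x2:
  (0, 100/3) → C = 5900/3
  (20, 0) → C = 1080
  (28/3, 16/3) → C = 2456/3
The feasible region is unbounded (it extends along (0, 1), (1, 0)), but C strictly increases along every unbounded feasible direction, so there is no improving ray and the minimum is attained at a vertex.

x1 = 28/3, x2 = 16/3, minimum C = 2456/3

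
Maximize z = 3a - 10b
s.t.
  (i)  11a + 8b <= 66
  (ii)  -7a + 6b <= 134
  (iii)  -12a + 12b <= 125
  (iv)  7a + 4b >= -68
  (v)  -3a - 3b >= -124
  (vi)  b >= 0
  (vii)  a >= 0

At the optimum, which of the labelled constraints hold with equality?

(i) and (vi)

Vertices and z = 3a - 10b:
  (6, 0) → z = 18
  (0, 33/4) → z = -165/2
  (0, 0) → z = 0

The maximum is at (6, 0). Substituting into each constraint, equality holds for (i) and (vi); the remaining constraints have slack.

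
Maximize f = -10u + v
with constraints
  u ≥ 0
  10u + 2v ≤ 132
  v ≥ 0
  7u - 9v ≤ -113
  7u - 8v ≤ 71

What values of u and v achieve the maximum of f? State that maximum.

Extreme points and f = -10u + v:
  (0, 66) → f = 66
  (0, 113/9) → f = 113/9
  (37/4, 79/4) → f = -291/4

u = 0, v = 66, maximum f = 66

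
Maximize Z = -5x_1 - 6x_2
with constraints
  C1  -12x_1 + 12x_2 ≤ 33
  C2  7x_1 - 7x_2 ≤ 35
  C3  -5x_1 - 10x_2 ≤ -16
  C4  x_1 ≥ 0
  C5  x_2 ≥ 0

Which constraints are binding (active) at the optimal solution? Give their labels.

C3 and C4

Feasible corners and Z = -5x_1 - 6x_2:
  (0, 11/4) → Z = -33/2
  (5, 0) → Z = -25
  (0, 8/5) → Z = -48/5
  (16/5, 0) → Z = -16
The feasible region is unbounded (it extends along (1, 1)), but Z strictly decreases along every unbounded feasible direction, so there is no improving ray and the maximum is attained at a vertex.

The maximum is at (0, 8/5). Substituting into each constraint, equality holds for C3 and C4; the remaining constraints have slack.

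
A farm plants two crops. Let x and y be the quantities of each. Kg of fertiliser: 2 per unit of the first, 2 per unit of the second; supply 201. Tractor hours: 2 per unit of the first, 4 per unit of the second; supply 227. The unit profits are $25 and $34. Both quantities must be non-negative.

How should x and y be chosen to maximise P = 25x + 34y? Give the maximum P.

Corner points and P = 25x + 34y:
  (0, 0) → P = 0
  (0, 227/4) → P = 3859/2
  (201/2, 0) → P = 5025/2
  (175/2, 13) → P = 5259/2

The optimum lies where 2x + 2y = 201 and 2x + 4y = 227.
Solving simultaneously gives x = 175/2, y = 13.

x = 175/2, y = 13, maximum P = 5259/2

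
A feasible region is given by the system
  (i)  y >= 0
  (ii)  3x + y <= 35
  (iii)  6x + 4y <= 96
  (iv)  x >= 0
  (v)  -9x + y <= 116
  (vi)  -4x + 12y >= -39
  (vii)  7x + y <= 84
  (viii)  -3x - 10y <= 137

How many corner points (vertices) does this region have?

Pairwise boundary intersections that survive every other constraint:
  (0, 0)
  (39/4, 0)
  (22/3, 13)
  (459/40, 23/40)
  (0, 24)

5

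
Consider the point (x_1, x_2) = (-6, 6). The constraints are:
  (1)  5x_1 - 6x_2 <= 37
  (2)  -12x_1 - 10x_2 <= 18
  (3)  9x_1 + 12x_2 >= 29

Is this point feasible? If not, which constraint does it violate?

Constraint (3): 9x_1 + 12x_2 = 18, which is not ≥ 29. All other constraints are satisfied.

not feasible — violates (3)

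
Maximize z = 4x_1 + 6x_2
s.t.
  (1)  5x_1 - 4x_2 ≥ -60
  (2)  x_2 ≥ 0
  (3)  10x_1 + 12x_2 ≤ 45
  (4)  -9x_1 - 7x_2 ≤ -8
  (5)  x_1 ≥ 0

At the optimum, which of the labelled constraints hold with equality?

(3) and (5)

Vertices and z = 4x_1 + 6x_2:
  (9/2, 0) → z = 18
  (8/9, 0) → z = 32/9
  (0, 15/4) → z = 45/2
  (0, 8/7) → z = 48/7

The maximum is at (0, 15/4). Substituting into each constraint, equality holds for (3) and (5); the remaining constraints have slack.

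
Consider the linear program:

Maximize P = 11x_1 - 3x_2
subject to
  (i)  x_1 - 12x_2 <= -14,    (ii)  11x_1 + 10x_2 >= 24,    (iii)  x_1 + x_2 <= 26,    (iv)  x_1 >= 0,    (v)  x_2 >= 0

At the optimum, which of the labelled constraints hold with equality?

Corner points and P = 11x_1 - 3x_2:
  (74/71, 89/71) → P = 547/71
  (298/13, 40/13) → P = 3158/13
  (0, 12/5) → P = -36/5
  (0, 26) → P = -78

The maximum is at (298/13, 40/13). Substituting into each constraint, equality holds for (i) and (iii); the remaining constraints have slack.

(i) and (iii)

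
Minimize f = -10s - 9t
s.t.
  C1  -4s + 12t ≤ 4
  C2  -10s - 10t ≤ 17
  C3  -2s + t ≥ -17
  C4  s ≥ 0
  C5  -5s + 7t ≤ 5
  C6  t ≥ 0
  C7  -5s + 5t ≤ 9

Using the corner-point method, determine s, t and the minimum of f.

Corner points and f = -10s - 9t:
  (52/5, 19/5) → f = -691/5
  (0, 1/3) → f = -3
  (17/2, 0) → f = -85
  (0, 0) → f = 0

The optimum lies where -4s + 12t = 4 and -2s + t = -17.
Solving simultaneously gives s = 52/5, t = 19/5.

s = 52/5, t = 19/5, minimum f = -691/5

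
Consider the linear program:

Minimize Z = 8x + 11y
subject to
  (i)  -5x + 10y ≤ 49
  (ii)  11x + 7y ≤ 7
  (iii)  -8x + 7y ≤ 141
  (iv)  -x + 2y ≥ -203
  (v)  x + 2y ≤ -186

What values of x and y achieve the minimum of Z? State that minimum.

x = -1703/9, y = -1765/9, minimum Z = -3671

Feasible corners and Z = 8x + 11y:
  (-1703/9, -1765/9) → Z = -3671
  (-1584/23, -1347/23) → Z = -27489/23
  (17/2, -389/4) → Z = -4007/4

The binding constraints are -8x + 7y = 141 and -x + 2y = -203.
Solving simultaneously gives x = -1703/9, y = -1765/9.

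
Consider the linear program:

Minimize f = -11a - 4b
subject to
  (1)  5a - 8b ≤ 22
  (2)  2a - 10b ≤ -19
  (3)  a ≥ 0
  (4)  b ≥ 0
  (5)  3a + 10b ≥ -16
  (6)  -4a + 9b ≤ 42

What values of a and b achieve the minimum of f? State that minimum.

Corner points and f = -11a - 4b:
  (186/17, 139/34) → f = -2324/17
  (534/13, 298/13) → f = -7066/13
  (0, 19/10) → f = -38/5
  (0, 14/3) → f = -56/3

a = 534/13, b = 298/13, minimum f = -7066/13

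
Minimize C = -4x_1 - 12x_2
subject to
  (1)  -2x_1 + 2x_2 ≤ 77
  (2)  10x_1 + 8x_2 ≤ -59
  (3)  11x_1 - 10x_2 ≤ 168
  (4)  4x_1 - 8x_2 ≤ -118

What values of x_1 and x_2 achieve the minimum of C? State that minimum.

x_1 = -367/18, x_2 = 163/9, minimum C = -1222/9

Feasible corners and C = -4x_1 - 12x_2:
  (-367/18, 163/9) → C = -1222/9
  (-95/2, -9) → C = 298
  (-177/14, 59/7) → C = -354/7

At the optimal vertex, -2x_1 + 2x_2 = 77 and 10x_1 + 8x_2 = -59.
Solving simultaneously gives x_1 = -367/18, x_2 = 163/9.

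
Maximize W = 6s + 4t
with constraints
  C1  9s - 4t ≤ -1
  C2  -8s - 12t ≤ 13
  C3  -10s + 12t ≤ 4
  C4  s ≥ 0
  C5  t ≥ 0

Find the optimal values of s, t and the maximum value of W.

Corner points and W = 6s + 4t:
  (1/17, 13/34) → W = 32/17
  (0, 1/4) → W = 1
  (0, 1/3) → W = 4/3

s = 1/17, t = 13/34, maximum W = 32/17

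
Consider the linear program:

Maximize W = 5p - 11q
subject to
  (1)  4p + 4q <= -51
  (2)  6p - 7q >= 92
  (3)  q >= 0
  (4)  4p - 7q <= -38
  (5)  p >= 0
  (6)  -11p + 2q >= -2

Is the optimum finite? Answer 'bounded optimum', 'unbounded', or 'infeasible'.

The boundaries p = 0 and -11p + 2q = -2 meet at (0, -1), but that point violates 4p + 4q ≤ -51. Every candidate vertex is excluded by some other constraint, so the feasible region is empty.

infeasible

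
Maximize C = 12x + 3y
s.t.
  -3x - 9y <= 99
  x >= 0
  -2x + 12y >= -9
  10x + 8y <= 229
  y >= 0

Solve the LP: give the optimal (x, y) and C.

x = 705/34, y = 46/17, maximum C = 4368/17

Corner points and C = 12x + 3y:
  (0, 229/8) → C = 687/8
  (0, 0) → C = 0
  (705/34, 46/17) → C = 4368/17
  (9/2, 0) → C = 54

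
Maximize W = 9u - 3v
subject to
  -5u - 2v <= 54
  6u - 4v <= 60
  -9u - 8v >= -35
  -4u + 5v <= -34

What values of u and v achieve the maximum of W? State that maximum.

Corner points and W = 9u - 3v:
  (-3, -39/2) → W = 63/2
  (-202/33, -386/33) → W = -20
  (155/21, -55/14) → W = 1095/14
  (447/77, -166/77) → W = 411/7

u = 155/21, v = -55/14, maximum W = 1095/14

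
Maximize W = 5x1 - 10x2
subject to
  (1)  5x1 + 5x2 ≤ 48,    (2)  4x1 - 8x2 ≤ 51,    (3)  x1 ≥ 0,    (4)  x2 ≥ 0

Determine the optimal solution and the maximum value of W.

x1 = 48/5, x2 = 0, maximum W = 48

The optimum lies where 5x1 + 5x2 = 48 and x2 = 0.
Solving simultaneously gives x1 = 48/5, x2 = 0.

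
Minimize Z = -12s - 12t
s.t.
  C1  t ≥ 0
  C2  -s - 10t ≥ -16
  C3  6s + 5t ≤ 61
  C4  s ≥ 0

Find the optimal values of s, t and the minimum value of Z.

Corner points and Z = -12s - 12t:
  (61/6, 0) → Z = -122
  (0, 0) → Z = 0
  (106/11, 7/11) → Z = -1356/11
  (0, 8/5) → Z = -96/5

At the optimal vertex, -s - 10t = -16 and 6s + 5t = 61.
Solving simultaneously gives s = 106/11, t = 7/11.

s = 106/11, t = 7/11, minimum Z = -1356/11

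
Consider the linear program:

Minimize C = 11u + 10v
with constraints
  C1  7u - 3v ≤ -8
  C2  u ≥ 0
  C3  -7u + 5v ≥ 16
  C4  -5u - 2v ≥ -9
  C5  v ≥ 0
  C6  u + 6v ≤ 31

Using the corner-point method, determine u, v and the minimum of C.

Vertices and C = 11u + 10v:
  (0, 16/5) → C = 32
  (0, 9/2) → C = 45
  (1/3, 11/3) → C = 121/3

The optimum lies where u = 0 and -7u + 5v = 16.
Solving simultaneously gives u = 0, v = 16/5.

u = 0, v = 16/5, minimum C = 32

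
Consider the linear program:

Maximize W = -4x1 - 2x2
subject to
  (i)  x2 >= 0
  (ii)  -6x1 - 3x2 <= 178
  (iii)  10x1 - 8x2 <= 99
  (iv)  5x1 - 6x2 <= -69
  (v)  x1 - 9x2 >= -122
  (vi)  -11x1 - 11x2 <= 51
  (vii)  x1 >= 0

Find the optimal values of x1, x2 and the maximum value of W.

x1 = 0, x2 = 23/2, maximum W = -23

The binding constraints are 5x1 - 6x2 = -69 and x1 = 0.
Solving simultaneously gives x1 = 0, x2 = 23/2.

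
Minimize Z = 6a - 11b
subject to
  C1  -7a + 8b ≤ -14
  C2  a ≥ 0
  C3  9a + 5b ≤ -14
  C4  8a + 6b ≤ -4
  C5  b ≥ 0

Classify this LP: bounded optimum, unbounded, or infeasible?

infeasible

The boundaries a = 0 and 9a + 5b = -14 meet at (0, -14/5), but that point violates b ≥ 0. Every candidate vertex is excluded by some other constraint, so the feasible region is empty.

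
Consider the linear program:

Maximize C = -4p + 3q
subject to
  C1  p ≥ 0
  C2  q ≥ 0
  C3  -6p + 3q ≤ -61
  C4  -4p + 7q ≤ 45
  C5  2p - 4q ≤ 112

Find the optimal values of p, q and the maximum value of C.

Extreme points and C = -4p + 3q:
  (61/6, 0) → C = -122/3
  (56, 0) → C = -224
  (281/15, 257/15) → C = -353/15
The feasible region is unbounded (it extends along (7, 4), (2, 1)), but C strictly decreases along every unbounded feasible direction, so there is no improving ray and the maximum is attained at a vertex.

p = 281/15, q = 257/15, maximum C = -353/15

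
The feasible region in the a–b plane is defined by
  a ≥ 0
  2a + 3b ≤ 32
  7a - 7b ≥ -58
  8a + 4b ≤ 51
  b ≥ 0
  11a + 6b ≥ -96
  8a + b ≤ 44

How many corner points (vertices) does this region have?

The feasible vertices (each the meet of two boundaries and inside every other half-plane) are:
  (0, 58/7)
  (0, 0)
  (10/7, 68/7)
  (25/16, 77/8)
  (125/24, 7/3)
  (11/2, 0)

6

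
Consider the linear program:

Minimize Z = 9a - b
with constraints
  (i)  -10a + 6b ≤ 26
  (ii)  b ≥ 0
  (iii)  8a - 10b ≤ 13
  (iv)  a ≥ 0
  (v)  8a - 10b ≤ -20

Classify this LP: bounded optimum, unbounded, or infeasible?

bounded optimum

Corner points and Z = 9a - b:
  (0, 13/3) → Z = -13/3
  (0, 2) → Z = -2
The feasible region has finitely many vertices and no improving ray; the minimum is -13/3 at (0, 13/3).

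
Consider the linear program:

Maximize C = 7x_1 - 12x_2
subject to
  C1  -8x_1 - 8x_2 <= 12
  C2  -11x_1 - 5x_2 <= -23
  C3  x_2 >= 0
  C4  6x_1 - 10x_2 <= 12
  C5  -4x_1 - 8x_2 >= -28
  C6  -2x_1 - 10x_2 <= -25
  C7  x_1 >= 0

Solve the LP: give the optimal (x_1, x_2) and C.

Feasible corners and C = 7x_1 - 12x_2:
  (11/17, 54/17) → C = -571/17
  (21/20, 229/100) → C = -2013/100
  (10/3, 11/6) → C = 4/3

At the optimal vertex, -4x_1 - 8x_2 = -28 and -2x_1 - 10x_2 = -25.
Solving simultaneously gives x_1 = 10/3, x_2 = 11/6.

x_1 = 10/3, x_2 = 11/6, maximum C = 4/3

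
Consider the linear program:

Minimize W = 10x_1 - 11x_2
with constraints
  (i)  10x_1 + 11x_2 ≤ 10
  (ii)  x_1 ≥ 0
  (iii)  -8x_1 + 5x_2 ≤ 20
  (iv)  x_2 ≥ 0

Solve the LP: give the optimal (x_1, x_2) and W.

Vertices and W = 10x_1 - 11x_2:
  (0, 10/11) → W = -10
  (1, 0) → W = 10
  (0, 0) → W = 0

x_1 = 0, x_2 = 10/11, minimum W = -10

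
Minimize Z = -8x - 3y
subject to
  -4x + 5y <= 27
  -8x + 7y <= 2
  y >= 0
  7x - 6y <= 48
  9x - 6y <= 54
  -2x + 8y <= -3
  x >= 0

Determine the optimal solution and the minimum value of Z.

x = 69/10, y = 27/20, minimum Z = -237/4

Feasible corners and Z = -8x - 3y:
  (6, 0) → Z = -48
  (3/2, 0) → Z = -12
  (69/10, 27/20) → Z = -237/4

The binding constraints are 9x - 6y = 54 and -2x + 8y = -3.
Solving simultaneously gives x = 69/10, y = 27/20.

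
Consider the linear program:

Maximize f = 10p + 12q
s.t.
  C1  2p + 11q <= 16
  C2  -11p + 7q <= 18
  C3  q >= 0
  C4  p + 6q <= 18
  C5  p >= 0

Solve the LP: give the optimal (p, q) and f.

p = 8, q = 0, maximum f = 80

Feasible corners and f = 10p + 12q:
  (8, 0) → f = 80
  (0, 16/11) → f = 192/11
  (0, 0) → f = 0

The binding constraints are 2p + 11q = 16 and q = 0.
Solving simultaneously gives p = 8, q = 0.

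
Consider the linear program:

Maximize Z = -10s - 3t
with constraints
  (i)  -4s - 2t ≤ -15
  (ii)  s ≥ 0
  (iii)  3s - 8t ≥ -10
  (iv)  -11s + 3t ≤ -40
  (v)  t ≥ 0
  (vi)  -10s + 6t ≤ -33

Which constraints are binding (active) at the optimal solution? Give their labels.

(i) and (iv)

Feasible corners and Z = -10s - 3t:
  (125/34, 5/34) → Z = -1265/34
  (15/4, 0) → Z = -75/2
  (162/31, 199/62) → Z = -3837/62
  (47/12, 37/36) → Z = -169/4
The feasible region is unbounded (it extends along (8, 3), (1, 0)), but Z strictly decreases along every unbounded feasible direction, so there is no improving ray and the maximum is attained at a vertex.

The maximum is at (125/34, 5/34). Substituting into each constraint, equality holds for (i) and (iv); the remaining constraints have slack.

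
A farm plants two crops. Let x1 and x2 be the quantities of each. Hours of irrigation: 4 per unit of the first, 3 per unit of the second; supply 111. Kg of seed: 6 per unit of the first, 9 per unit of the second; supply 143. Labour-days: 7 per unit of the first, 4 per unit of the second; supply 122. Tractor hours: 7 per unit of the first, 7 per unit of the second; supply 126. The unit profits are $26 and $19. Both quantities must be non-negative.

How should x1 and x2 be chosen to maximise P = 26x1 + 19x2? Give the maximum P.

Feasible corners and P = 26x1 + 19x2:
  (0, 0) → P = 0
  (0, 143/9) → P = 2717/9
  (122/7, 0) → P = 3172/7
  (19/3, 35/3) → P = 1159/3
  (50/3, 4/3) → P = 1376/3

The binding constraints are 7x1 + 4x2 = 122 and 7x1 + 7x2 = 126.
Solving simultaneously gives x1 = 50/3, x2 = 4/3.

x1 = 50/3, x2 = 4/3, maximum P = 1376/3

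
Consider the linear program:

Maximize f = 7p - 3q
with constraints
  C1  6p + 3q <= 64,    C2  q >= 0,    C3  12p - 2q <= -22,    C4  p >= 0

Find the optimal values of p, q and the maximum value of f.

p = 0, q = 11, maximum f = -33

Vertices and f = 7p - 3q:
  (31/24, 75/4) → f = -1133/24
  (0, 64/3) → f = -64
  (0, 11) → f = -33

At the optimal vertex, 12p - 2q = -22 and p = 0.
Solving simultaneously gives p = 0, q = 11.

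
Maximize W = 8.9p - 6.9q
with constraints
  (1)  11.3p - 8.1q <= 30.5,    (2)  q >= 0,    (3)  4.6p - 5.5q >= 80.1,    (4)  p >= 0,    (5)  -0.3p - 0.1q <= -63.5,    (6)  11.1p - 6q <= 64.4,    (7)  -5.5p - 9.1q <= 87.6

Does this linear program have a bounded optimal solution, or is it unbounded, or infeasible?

The boundaries p = 0 and -0.3p - 0.1q = -63.5 meet at (0, 635), but that point violates 4.6p - 5.5q ≥ 80.1. Every candidate vertex is excluded by some other constraint, so the feasible region is empty.

infeasible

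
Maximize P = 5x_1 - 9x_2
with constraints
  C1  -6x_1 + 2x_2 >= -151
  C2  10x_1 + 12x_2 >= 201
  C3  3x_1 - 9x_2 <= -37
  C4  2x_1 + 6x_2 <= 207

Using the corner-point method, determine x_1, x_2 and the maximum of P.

x_1 = 1433/48, x_2 = 225/16, maximum P = 545/24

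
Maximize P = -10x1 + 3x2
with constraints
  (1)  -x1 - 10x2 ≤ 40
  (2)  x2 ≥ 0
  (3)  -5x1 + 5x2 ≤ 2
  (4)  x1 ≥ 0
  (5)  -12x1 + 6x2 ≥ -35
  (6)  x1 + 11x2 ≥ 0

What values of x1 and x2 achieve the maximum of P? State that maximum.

Corner points and P = -10x1 + 3x2:
  (0, 0) → P = 0
  (35/12, 0) → P = -175/6
  (0, 2/5) → P = 6/5
  (187/30, 199/30) → P = -1273/30

The binding constraints are -5x1 + 5x2 = 2 and x1 = 0.
Solving simultaneously gives x1 = 0, x2 = 2/5.

x1 = 0, x2 = 2/5, maximum P = 6/5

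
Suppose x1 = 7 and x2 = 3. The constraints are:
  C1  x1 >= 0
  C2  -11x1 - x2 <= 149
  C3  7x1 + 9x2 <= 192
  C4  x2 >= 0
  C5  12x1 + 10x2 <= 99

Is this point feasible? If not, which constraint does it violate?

not feasible — violates C5

Constraint C5: 12x1 + 10x2 = 114, which is not ≤ 99. All other constraints are satisfied.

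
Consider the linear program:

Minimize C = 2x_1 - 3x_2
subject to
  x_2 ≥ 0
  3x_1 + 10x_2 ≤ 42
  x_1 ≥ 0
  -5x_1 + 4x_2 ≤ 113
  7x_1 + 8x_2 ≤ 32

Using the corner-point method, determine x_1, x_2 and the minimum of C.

x_1 = 0, x_2 = 4, minimum C = -12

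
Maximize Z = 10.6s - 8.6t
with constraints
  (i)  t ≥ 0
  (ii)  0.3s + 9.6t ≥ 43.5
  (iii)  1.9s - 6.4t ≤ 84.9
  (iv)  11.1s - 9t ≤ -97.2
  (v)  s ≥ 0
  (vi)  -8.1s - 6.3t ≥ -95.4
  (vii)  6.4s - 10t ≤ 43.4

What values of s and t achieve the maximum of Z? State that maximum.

s = 0, t = 10.8, maximum Z = -92.88

Vertices and Z = 10.6s - 8.6t:
  (0, 54/5) → Z = -2322/25
  (912/529, 6838/529) → Z = -245698/2645
  (0, 106/7) → Z = -4558/35

At the optimal vertex, 11.1s - 9t = -97.2 and s = 0.
Solving simultaneously gives s = 0, t = 54/5.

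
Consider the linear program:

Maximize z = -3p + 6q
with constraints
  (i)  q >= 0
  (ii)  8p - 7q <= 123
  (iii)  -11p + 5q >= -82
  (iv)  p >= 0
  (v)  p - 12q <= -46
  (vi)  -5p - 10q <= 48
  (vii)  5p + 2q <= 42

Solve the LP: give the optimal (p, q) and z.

Feasible corners and z = -3p + 6q:
  (0, 23/6) → z = 23
  (0, 21) → z = 126
  (206/31, 136/31) → z = 198/31

At the optimal vertex, p = 0 and 5p + 2q = 42.
Solving simultaneously gives p = 0, q = 21.

p = 0, q = 21, maximum z = 126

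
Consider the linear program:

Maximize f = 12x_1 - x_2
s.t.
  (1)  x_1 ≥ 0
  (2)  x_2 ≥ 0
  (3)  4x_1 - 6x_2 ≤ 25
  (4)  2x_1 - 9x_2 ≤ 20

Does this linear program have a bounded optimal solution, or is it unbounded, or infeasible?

From the feasible point (0, 0), moving in the direction (6, 4) keeps every constraint satisfied while f increases without bound.

unbounded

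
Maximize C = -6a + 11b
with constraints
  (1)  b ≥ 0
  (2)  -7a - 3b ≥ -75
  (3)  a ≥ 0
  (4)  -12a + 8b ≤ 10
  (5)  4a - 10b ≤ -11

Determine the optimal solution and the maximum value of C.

a = 285/46, b = 485/46, maximum C = 3625/46

Feasible corners and C = -6a + 11b:
  (285/46, 485/46) → C = 3625/46
  (717/82, 377/82) → C = -155/82
  (0, 5/4) → C = 55/4
  (0, 11/10) → C = 121/10

The binding constraints are -7a - 3b = -75 and -12a + 8b = 10.
Solving simultaneously gives a = 285/46, b = 485/46.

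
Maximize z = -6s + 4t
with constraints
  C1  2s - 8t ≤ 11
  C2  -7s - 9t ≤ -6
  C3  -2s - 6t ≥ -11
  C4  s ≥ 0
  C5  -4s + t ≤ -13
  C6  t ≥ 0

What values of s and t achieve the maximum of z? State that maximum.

s = 89/26, t = 9/13, maximum z = -231/13

Corner points and z = -6s + 4t:
  (11/2, 0) → z = -33
  (89/26, 9/13) → z = -231/13
  (13/4, 0) → z = -39/2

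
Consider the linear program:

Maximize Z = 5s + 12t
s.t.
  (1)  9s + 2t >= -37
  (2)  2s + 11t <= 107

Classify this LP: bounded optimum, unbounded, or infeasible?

From the feasible point (-621/95, 1037/95), moving in the direction (11, -2) keeps every constraint satisfied while Z increases without bound.

unbounded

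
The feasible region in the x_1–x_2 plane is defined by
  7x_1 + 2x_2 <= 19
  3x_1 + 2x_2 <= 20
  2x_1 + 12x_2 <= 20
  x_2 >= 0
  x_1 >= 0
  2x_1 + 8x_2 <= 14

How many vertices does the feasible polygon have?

5

Intersecting each pair of boundary lines and keeping only the points that satisfy every inequality leaves:
  (19/7, 0)
  (31/13, 15/13)
  (0, 5/3)
  (1, 3/2)
  (0, 0)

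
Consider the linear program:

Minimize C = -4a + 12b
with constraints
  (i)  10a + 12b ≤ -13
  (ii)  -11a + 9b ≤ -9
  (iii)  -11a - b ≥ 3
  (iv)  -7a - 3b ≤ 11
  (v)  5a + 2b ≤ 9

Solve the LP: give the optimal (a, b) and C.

Vertices and C = -4a + 12b:
  (-9/55, -6/5) → C = -756/55
  (-3/4, -23/12) → C = -20
  (1/13, -50/13) → C = -604/13

a = 1/13, b = -50/13, minimum C = -604/13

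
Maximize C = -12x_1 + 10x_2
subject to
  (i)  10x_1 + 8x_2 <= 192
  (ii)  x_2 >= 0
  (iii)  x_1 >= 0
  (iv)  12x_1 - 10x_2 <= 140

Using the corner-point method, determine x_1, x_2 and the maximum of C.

x_1 = 0, x_2 = 24, maximum C = 240

Vertices and C = -12x_1 + 10x_2:
  (0, 24) → C = 240
  (760/49, 226/49) → C = -140
  (0, 0) → C = 0
  (35/3, 0) → C = -140

The binding constraints are 10x_1 + 8x_2 = 192 and x_1 = 0.
Solving simultaneously gives x_1 = 0, x_2 = 24.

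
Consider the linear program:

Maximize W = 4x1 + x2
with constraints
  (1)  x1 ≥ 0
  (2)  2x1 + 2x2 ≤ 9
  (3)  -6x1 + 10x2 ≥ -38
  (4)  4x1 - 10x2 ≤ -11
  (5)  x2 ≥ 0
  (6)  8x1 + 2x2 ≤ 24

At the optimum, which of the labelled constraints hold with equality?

Extreme points and W = 4x1 + x2:
  (0, 9/2) → W = 9/2
  (0, 11/10) → W = 11/10
  (17/7, 29/14) → W = 165/14

The maximum is at (17/7, 29/14). Substituting into each constraint, equality holds for (2) and (4); the remaining constraints have slack.

(2) and (4)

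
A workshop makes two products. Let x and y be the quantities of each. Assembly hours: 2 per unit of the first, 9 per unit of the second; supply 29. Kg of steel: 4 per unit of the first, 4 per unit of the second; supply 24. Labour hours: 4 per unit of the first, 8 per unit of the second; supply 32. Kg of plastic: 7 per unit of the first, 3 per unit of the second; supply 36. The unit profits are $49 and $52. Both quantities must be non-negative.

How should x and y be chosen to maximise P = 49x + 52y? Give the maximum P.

x = 4, y = 2, maximum P = 300

The binding constraints are 4x + 4y = 24 and 4x + 8y = 32.
Solving simultaneously gives x = 4, y = 2.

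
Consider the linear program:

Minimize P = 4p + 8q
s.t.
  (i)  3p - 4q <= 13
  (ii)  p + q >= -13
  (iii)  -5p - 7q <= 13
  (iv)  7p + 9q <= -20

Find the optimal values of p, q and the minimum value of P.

Corner points and P = 4p + 8q:
  (-39, 26) → P = 52
  (-97/2, 71/2) → P = 90
  (-23/4, 9/4) → P = -5

The binding constraints are -5p - 7q = 13 and 7p + 9q = -20.
Solving simultaneously gives p = -23/4, q = 9/4.

p = -23/4, q = 9/4, minimum P = -5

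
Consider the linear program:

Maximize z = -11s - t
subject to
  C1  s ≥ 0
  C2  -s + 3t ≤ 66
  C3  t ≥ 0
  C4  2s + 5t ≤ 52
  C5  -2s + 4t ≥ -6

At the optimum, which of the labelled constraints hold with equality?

C1 and C3

Extreme points and z = -11s - t:
  (0, 0) → z = 0
  (0, 52/5) → z = -52/5
  (3, 0) → z = -33
  (119/9, 46/9) → z = -1355/9

The maximum is at (0, 0). Substituting into each constraint, equality holds for C1 and C3; the remaining constraints have slack.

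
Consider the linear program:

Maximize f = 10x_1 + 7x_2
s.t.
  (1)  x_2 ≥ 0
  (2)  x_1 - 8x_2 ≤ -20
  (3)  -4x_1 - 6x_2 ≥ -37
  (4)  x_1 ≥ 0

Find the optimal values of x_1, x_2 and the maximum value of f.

x_1 = 88/19, x_2 = 117/38, maximum f = 2579/38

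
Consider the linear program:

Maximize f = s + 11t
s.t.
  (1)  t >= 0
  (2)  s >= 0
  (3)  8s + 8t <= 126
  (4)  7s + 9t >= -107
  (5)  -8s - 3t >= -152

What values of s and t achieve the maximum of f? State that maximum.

Extreme points and f = s + 11t:
  (0, 0) → f = 0
  (63/4, 0) → f = 63/4
  (0, 63/4) → f = 693/4

s = 0, t = 63/4, maximum f = 693/4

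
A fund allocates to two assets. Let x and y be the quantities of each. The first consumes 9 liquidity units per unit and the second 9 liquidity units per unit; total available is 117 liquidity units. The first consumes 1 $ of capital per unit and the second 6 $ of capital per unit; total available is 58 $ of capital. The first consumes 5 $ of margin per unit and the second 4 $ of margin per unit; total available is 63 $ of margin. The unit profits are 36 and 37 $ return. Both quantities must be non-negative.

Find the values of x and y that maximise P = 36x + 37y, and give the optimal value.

Feasible corners and P = 36x + 37y:
  (0, 0) → P = 0
  (0, 29/3) → P = 1073/3
  (63/5, 0) → P = 2268/5
  (4, 9) → P = 477
  (11, 2) → P = 470

The optimum lies where 9x + 9y = 117 and x + 6y = 58.
Solving simultaneously gives x = 4, y = 9.

x = 4, y = 9, maximum P = 477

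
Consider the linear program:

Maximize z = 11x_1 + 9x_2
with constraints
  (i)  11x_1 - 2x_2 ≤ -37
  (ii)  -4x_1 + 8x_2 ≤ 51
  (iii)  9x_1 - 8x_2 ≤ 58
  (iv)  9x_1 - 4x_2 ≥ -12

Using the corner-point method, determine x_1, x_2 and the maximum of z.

x_1 = -62/13, x_2 = -201/26, maximum z = -3173/26

Feasible corners and z = 11x_1 + 9x_2:
  (-206/35, -971/70) → z = -13271/70
  (-62/13, -201/26) → z = -3173/26
  (-82/9, -35/2) → z = -4639/18

The optimum lies where 11x_1 - 2x_2 = -37 and 9x_1 - 4x_2 = -12.
Solving simultaneously gives x_1 = -62/13, x_2 = -201/26.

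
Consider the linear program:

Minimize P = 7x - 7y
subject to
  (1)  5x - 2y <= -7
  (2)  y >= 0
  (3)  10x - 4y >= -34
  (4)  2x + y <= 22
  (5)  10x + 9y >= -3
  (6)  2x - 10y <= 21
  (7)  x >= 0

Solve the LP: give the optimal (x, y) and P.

x = 3, y = 16, minimum P = -91

Extreme points and P = 7x - 7y:
  (37/9, 124/9) → P = -203/3
  (0, 7/2) → P = -49/2
  (3, 16) → P = -91
  (0, 17/2) → P = -119/2

The optimum lies where 10x - 4y = -34 and 2x + y = 22.
Solving simultaneously gives x = 3, y = 16.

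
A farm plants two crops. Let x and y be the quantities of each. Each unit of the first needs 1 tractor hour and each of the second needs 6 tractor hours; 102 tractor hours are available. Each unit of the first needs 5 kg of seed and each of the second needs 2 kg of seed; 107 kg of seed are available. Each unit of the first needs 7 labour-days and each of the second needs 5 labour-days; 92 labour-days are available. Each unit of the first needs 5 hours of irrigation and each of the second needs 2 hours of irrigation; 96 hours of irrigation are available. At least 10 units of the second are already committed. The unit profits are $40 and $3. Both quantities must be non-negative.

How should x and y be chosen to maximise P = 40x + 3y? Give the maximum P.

Vertices and P = 40x + 3y:
  (0, 17) → P = 51
  (0, 10) → P = 30
  (42/37, 622/37) → P = 3546/37
  (6, 10) → P = 270

x = 6, y = 10, maximum P = 270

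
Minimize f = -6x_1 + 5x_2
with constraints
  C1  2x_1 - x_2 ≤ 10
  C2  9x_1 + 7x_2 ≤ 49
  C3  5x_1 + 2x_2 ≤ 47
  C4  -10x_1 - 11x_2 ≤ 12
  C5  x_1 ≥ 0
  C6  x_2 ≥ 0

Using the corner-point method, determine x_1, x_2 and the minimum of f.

x_1 = 5, x_2 = 0, minimum f = -30

Extreme points and f = -6x_1 + 5x_2:
  (119/23, 8/23) → f = -674/23
  (5, 0) → f = -30
  (0, 7) → f = 35
  (0, 0) → f = 0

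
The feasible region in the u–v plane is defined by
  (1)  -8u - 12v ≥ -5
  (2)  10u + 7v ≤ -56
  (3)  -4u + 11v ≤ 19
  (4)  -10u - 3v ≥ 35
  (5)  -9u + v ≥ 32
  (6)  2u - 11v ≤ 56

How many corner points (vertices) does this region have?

Of the 15 pairwise boundary intersections, those satisfying every inequality are:
  (-749/138, -17/69)
  (-280/73, -184/73)
  (-75/2, -131/11)
  (-408/97, -568/97)

4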